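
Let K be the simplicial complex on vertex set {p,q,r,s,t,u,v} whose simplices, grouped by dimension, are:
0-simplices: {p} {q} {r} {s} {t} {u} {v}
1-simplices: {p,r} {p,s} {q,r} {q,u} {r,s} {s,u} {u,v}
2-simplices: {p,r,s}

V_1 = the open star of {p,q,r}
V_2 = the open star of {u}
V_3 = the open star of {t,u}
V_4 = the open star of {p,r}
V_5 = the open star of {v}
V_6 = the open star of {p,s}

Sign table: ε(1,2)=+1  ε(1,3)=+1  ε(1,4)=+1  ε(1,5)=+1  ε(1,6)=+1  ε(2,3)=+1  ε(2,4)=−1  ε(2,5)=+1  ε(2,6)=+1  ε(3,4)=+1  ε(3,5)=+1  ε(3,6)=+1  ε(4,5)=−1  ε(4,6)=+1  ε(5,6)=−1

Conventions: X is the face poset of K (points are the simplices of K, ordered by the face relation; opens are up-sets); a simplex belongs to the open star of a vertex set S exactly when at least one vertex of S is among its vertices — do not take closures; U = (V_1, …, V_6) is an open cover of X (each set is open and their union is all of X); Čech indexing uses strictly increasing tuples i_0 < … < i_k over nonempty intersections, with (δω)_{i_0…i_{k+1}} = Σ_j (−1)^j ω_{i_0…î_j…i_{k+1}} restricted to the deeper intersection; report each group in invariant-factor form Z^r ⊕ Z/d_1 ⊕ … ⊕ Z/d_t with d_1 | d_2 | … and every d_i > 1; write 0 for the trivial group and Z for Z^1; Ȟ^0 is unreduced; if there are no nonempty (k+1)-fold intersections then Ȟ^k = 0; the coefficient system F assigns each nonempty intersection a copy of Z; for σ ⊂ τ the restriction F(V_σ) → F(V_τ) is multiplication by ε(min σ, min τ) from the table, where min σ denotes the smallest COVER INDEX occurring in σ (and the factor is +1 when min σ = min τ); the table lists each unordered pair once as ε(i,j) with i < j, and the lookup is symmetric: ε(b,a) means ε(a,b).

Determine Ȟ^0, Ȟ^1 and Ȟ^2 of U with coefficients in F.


Ȟ^0 = Z; Ȟ^1 = Z; Ȟ^2 = 0

nonempty overlaps:
  V1={{p},{q},{r},{p,r},{p,s},{q,r},{q,u},{r,s},{p,r,s}} V2={{u},{q,u},{s,u},{u,v}} V3={{t},{u},{q,u},{s,u},{u,v}} V4={{p},{r},{p,r},{p,s},{q,r},{r,s},{p,r,s}} V5={{v},{u,v}} V6={{p},{s},{p,r},{p,s},{r,s},{s,u},{p,r,s}}
  V12={{q,u}} V13={{q,u}} V14={{p},{r},{p,r},{p,s},{q,r},{r,s},{p,r,s}} V16={{p},{p,r},{p,s},{r,s},{p,r,s}} V23={{u},{q,u},{s,u},{u,v}} V25={{u,v}} V26={{s,u}} V35={{u,v}} V36={{s,u}} V46={{p},{p,r},{p,s},{r,s},{p,r,s}}
  V123={{q,u}} V146={{p},{p,r},{p,s},{r,s},{p,r,s}} V235={{u,v}} V236={{s,u}}
C dims 6,10,4; δ0: rk 5, SNF 1^5; δ1: rk 4, SNF 1^4
degree 0: 6−5−0 = 1 → Ȟ^0 ≅ Z
degree 1: 10−4−5 = 1 → Ȟ^1 ≅ Z
degree 2: 4−0−4 = 0 → Ȟ^2 ≅ 0


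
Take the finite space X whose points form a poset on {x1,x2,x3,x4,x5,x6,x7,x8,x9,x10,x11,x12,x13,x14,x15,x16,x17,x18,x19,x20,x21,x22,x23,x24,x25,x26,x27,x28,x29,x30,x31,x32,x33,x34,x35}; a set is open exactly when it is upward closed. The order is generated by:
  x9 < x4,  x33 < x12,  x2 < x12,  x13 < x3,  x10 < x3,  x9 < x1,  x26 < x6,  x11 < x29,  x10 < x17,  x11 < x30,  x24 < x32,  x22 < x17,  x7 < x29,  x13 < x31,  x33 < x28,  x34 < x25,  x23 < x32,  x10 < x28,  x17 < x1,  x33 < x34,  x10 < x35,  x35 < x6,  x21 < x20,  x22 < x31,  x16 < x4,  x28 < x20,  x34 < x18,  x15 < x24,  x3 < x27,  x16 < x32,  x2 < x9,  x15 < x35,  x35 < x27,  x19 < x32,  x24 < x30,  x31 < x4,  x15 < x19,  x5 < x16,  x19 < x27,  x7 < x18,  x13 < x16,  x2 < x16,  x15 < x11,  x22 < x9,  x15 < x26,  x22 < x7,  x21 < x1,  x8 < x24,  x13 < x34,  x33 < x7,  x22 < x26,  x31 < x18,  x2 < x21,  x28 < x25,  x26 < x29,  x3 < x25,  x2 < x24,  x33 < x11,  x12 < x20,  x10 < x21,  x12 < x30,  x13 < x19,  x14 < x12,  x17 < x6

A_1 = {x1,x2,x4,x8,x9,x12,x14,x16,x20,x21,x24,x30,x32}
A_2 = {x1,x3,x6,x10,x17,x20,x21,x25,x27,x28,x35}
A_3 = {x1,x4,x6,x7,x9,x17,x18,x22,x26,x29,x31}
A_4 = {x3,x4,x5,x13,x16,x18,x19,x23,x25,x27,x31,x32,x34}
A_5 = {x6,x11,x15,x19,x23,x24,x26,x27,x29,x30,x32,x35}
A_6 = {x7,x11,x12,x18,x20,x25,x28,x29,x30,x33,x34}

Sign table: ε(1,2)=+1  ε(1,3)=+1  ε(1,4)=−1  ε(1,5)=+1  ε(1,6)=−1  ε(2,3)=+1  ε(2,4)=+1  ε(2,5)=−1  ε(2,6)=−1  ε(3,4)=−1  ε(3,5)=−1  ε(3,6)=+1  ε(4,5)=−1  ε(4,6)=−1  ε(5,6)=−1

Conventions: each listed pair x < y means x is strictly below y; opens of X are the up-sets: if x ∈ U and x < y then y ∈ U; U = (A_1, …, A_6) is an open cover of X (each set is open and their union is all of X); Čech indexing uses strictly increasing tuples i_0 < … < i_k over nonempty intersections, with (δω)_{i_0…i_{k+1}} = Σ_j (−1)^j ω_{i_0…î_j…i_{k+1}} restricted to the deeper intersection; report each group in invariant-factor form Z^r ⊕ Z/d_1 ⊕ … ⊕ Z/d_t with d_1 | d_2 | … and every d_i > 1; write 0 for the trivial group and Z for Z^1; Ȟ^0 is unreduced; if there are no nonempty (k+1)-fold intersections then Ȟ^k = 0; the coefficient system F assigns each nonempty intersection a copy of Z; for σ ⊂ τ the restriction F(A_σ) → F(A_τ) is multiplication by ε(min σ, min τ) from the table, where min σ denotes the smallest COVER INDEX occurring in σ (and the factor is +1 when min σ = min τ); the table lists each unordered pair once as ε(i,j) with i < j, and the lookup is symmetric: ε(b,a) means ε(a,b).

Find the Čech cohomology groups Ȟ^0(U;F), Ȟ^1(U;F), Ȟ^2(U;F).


Ȟ^0(U;F) ≅ 0,  Ȟ^1(U;F) ≅ Z/2,  Ȟ^2(U;F) ≅ Z

cover nerve:
  A12={x1,x20,x21} A13={x1,x4,x9} A14={x4,x16,x32} A15={x24,x30,x32} A16={x12,x20,x30} A23={x1,x6,x17} A24={x3,x25,x27} A25={x6,x27,x35} A26={x20,x25,x28} A34={x4,x18,x31} A35={x6,x26,x29} A36={x7,x18,x29} A45={x19,x23,x27,x32} A46={x18,x25,x34} A56={x11,x29,x30}
  A123={x1} A126={x20} A134={x4} A145={x32} A156={x30} A235={x6} A245={x27} A246={x25} A346={x18} A356={x29}
C dims 6,15,10; δ0: rk 6, SNF 1^5·2; δ1: rk 9, SNF 1^9
Ȟ^0: (6−6)−0=0 ⇒ 0
Ȟ^1: (15−9)−6=0 plus torsion [2] ⇒ Z/2
Ȟ^2: (10−0)−9=1 ⇒ Z


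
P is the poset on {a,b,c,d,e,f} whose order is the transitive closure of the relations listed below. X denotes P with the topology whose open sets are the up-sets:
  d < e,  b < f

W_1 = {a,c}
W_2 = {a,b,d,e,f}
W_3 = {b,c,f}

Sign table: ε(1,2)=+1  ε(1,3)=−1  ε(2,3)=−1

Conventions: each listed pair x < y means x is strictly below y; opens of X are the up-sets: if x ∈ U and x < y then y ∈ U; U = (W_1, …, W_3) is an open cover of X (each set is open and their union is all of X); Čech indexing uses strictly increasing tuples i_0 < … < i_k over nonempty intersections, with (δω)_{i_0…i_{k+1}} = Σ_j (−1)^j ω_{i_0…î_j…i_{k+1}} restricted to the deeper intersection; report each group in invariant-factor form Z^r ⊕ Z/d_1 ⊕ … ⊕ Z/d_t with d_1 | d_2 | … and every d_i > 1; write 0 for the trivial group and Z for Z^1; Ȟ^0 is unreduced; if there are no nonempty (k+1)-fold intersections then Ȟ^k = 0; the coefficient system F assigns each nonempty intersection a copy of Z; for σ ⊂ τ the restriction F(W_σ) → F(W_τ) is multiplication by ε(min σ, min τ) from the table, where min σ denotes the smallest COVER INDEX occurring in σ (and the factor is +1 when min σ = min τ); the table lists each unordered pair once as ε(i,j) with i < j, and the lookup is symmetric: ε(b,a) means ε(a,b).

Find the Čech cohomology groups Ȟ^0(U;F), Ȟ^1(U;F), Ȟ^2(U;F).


Ȟ^0(U;F) ≅ Z, Ȟ^1(U;F) ≅ Z and Ȟ^2(U;F) ≅ 0

nerve simplices:
  W12={a} W13={c} W23={b,f}
C dims 3,3; δ0: rk 2, SNF 1^2
degree 0: 3−2−0 = 1 → Ȟ^0 ≅ Z
degree 1: 3−0−2 = 1 → Ȟ^1 ≅ Z
degree 2: 0−0−0 = 0 → Ȟ^2 ≅ 0


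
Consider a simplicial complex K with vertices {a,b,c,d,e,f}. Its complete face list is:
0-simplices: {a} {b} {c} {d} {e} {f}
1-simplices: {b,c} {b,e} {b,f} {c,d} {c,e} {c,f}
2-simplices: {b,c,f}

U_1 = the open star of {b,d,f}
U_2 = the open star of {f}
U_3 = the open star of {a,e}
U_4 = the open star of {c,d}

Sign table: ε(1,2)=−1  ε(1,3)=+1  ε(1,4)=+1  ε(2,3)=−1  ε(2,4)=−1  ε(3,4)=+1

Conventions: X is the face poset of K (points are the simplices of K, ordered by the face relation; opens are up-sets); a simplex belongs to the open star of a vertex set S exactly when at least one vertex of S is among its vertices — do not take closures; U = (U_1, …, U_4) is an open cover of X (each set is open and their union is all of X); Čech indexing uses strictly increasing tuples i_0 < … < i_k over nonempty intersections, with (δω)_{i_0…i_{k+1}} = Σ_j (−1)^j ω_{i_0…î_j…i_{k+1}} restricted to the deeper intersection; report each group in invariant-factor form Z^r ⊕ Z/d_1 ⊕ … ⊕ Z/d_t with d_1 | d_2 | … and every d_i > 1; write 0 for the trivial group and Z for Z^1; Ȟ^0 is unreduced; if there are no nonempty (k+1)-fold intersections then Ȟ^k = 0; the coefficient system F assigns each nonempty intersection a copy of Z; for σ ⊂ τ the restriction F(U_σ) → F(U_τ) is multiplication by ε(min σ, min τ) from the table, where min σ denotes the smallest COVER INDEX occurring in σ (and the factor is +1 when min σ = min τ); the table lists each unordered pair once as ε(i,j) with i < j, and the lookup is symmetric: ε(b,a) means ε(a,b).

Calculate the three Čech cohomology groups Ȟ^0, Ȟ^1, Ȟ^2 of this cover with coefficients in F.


Ȟ^0 ≅ Z,  Ȟ^1 ≅ Z,  Ȟ^2 ≅ 0

cover nerve:
  U1={{b},{d},{f},{b,c},{b,e},{b,f},{c,d},{c,f},{b,c,f}} U2={{f},{b,f},{c,f},{b,c,f}} U3={{a},{e},{b,e},{c,e}} U4={{c},{d},{b,c},{c,d},{c,e},{c,f},{b,c,f}}
  U12={{f},{b,f},{c,f},{b,c,f}} U13={{b,e}} U14={{d},{b,c},{c,d},{c,f},{b,c,f}} U24={{c,f},{b,c,f}} U34={{c,e}}
  U124={{c,f},{b,c,f}}
C dims 4,5,1; δ0: rk 3, SNF 1^3; δ1: rk 1, SNF 1^1
Ȟ^0: (4−3)−0=1 ⇒ Z
Ȟ^1: (5−1)−3=1 ⇒ Z
Ȟ^2: (1−0)−1=0 ⇒ 0


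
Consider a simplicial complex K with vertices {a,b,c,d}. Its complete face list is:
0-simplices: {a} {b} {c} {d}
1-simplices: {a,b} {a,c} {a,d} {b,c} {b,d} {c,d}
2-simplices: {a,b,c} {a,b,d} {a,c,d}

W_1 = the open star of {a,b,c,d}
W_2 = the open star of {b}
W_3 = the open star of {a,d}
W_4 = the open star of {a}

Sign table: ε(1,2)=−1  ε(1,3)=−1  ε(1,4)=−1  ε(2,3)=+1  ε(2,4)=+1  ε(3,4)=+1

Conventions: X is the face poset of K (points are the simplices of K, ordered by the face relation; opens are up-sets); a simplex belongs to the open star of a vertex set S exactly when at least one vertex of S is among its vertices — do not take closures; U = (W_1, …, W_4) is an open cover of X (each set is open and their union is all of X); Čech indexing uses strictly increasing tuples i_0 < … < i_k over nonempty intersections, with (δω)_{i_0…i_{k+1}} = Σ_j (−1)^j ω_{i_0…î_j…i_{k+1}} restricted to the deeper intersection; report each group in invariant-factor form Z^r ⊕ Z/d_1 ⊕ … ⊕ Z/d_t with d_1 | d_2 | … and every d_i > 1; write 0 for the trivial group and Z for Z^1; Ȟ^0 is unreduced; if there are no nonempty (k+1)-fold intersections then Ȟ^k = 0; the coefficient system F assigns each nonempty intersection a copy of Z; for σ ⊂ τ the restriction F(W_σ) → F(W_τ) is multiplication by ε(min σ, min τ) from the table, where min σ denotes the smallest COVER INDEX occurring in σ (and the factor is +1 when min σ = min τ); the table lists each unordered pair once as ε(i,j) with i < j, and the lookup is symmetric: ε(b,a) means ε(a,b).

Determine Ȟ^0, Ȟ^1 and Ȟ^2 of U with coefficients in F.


Ȟ^0 = Z,  Ȟ^1 = 0,  Ȟ^2 = 0

nonempty overlaps:
  W1={{a},{b},{c},{d},{a,b},{a,c},{a,d},{b,c},{b,d},{c,d},{a,b,c},{a,b,d},{a,c,d}} W2={{b},{a,b},{b,c},{b,d},{a,b,c},{a,b,d}} W3={{a},{d},{a,b},{a,c},{a,d},{b,d},{c,d},{a,b,c},{a,b,d},{a,c,d}} W4={{a},{a,b},{a,c},{a,d},{a,b,c},{a,b,d},{a,c,d}}
  W12={{b},{a,b},{b,c},{b,d},{a,b,c},{a,b,d}} W13={{a},{d},{a,b},{a,c},{a,d},{b,d},{c,d},{a,b,c},{a,b,d},{a,c,d}} W14={{a},{a,b},{a,c},{a,d},{a,b,c},{a,b,d},{a,c,d}} W23={{a,b},{b,d},{a,b,c},{a,b,d}} W24={{a,b},{a,b,c},{a,b,d}} W34={{a},{a,b},{a,c},{a,d},{a,b,c},{a,b,d},{a,c,d}}
  W123={{a,b},{b,d},{a,b,c},{a,b,d}} W124={{a,b},{a,b,c},{a,b,d}} W134={{a},{a,b},{a,c},{a,d},{a,b,c},{a,b,d},{a,c,d}} W234={{a,b},{a,b,c},{a,b,d}}
  W1234={{a,b},{a,b,c},{a,b,d}}
C dims 4,6,4,1; δ0: rk 3, SNF 1^3; δ1: rk 3, SNF 1^3; δ2: rk 1, SNF 1^1
degree 0: 4−3−0 = 1 → Ȟ^0 ≅ Z
degree 1: 6−3−3 = 0 → Ȟ^1 ≅ 0
degree 2: 4−1−3 = 0 → Ȟ^2 ≅ 0


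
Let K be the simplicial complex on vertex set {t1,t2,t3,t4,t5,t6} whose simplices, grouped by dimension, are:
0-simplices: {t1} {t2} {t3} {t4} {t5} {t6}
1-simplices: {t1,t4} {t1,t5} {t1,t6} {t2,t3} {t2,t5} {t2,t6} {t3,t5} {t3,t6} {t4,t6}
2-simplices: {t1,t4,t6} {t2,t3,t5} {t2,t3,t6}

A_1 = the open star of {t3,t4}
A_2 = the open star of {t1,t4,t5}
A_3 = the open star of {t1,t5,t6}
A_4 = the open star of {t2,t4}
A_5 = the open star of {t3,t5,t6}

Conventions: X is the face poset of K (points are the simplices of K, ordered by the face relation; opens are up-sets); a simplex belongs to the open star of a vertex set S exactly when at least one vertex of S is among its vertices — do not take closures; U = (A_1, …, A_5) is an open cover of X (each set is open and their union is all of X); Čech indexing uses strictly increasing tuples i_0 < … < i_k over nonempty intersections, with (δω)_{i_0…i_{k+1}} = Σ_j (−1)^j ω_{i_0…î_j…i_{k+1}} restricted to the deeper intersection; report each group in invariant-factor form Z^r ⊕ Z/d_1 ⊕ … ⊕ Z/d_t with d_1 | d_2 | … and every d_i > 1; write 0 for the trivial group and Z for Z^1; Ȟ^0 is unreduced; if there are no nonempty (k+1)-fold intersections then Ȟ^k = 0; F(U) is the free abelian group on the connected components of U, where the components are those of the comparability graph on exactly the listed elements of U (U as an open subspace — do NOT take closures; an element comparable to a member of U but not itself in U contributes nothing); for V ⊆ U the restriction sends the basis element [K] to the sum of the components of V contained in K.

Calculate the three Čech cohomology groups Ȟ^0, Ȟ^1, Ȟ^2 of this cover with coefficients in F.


Ȟ^0 = Z; Ȟ^1 = Z; Ȟ^2 = 0

intersection data:
  A1={{t3},{t4},{t1,t4},{t2,t3},{t3,t5},{t3,t6},{t4,t6},{t1,t4,t6},{t2,t3,t5},{t2,t3,t6}} A2={{t1},{t4},{t5},{t1,t4},{t1,t5},{t1,t6},{t2,t5},{t3,t5},{t4,t6},{t1,t4,t6},{t2,t3,t5}} A3={{t1},{t5},{t6},{t1,t4},{t1,t5},{t1,t6},{t2,t5},{t2,t6},{t3,t5},{t3,t6},{t4,t6},{t1,t4,t6},{t2,t3,t5},{t2,t3,t6}} A4={{t2},{t4},{t1,t4},{t2,t3},{t2,t5},{t2,t6},{t4,t6},{t1,t4,t6},{t2,t3,t5},{t2,t3,t6}} A5={{t3},{t5},{t6},{t1,t5},{t1,t6},{t2,t3},{t2,t5},{t2,t6},{t3,t5},{t3,t6},{t4,t6},{t1,t4,t6},{t2,t3,t5},{t2,t3,t6}}
  A12={{t4},{t1,t4},{t3,t5},{t4,t6},{t1,t4,t6},{t2,t3,t5}} A13={{t1,t4},{t3,t5},{t3,t6},{t4,t6},{t1,t4,t6},{t2,t3,t5},{t2,t3,t6}} A14={{t4},{t1,t4},{t2,t3},{t4,t6},{t1,t4,t6},{t2,t3,t5},{t2,t3,t6}} A15={{t3},{t2,t3},{t3,t5},{t3,t6},{t4,t6},{t1,t4,t6},{t2,t3,t5},{t2,t3,t6}} A23={{t1},{t5},{t1,t4},{t1,t5},{t1,t6},{t2,t5},{t3,t5},{t4,t6},{t1,t4,t6},{t2,t3,t5}} A24={{t4},{t1,t4},{t2,t5},{t4,t6},{t1,t4,t6},{t2,t3,t5}} A25={{t5},{t1,t5},{t1,t6},{t2,t5},{t3,t5},{t4,t6},{t1,t4,t6},{t2,t3,t5}} A34={{t1,t4},{t2,t5},{t2,t6},{t4,t6},{t1,t4,t6},{t2,t3,t5},{t2,t3,t6}} A35={{t5},{t6},{t1,t5},{t1,t6},{t2,t5},{t2,t6},{t3,t5},{t3,t6},{t4,t6},{t1,t4,t6},{t2,t3,t5},{t2,t3,t6}} A45={{t2,t3},{t2,t5},{t2,t6},{t4,t6},{t1,t4,t6},{t2,t3,t5},{t2,t3,t6}}
  A123={{t1,t4},{t3,t5},{t4,t6},{t1,t4,t6},{t2,t3,t5}} A124={{t4},{t1,t4},{t4,t6},{t1,t4,t6},{t2,t3,t5}} A125={{t3,t5},{t4,t6},{t1,t4,t6},{t2,t3,t5}} A134={{t1,t4},{t4,t6},{t1,t4,t6},{t2,t3,t5},{t2,t3,t6}} A135={{t3,t5},{t3,t6},{t4,t6},{t1,t4,t6},{t2,t3,t5},{t2,t3,t6}} A145={{t2,t3},{t4,t6},{t1,t4,t6},{t2,t3,t5},{t2,t3,t6}} A234={{t1,t4},{t2,t5},{t4,t6},{t1,t4,t6},{t2,t3,t5}} A235={{t5},{t1,t5},{t1,t6},{t2,t5},{t3,t5},{t4,t6},{t1,t4,t6},{t2,t3,t5}} A245={{t2,t5},{t4,t6},{t1,t4,t6},{t2,t3,t5}} A345={{t2,t5},{t2,t6},{t4,t6},{t1,t4,t6},{t2,t3,t5},{t2,t3,t6}}
  A1234={{t1,t4},{t4,t6},{t1,t4,t6},{t2,t3,t5}} A1235={{t3,t5},{t4,t6},{t1,t4,t6},{t2,t3,t5}} A1245={{t4,t6},{t1,t4,t6},{t2,t3,t5}} A1345={{t4,t6},{t1,t4,t6},{t2,t3,t5},{t2,t3,t6}} A2345={{t2,t5},{t4,t6},{t1,t4,t6},{t2,t3,t5}}
  A12345={{t4,t6},{t1,t4,t6},{t2,t3,t5}}
components per intersection:
  A1: {{t3},{t2,t3},{t3,t5},{t3,t6},{t2,t3,t5},{t2,t3,t6}} {{t4},{t1,t4},{t4,t6},{t1,t4,t6}}
  A2: {{t1},{t4},{t5},{t1,t4},{t1,t5},{t1,t6},{t2,t5},{t3,t5},{t4,t6},{t1,t4,t6},{t2,t3,t5}}
  A3: {{t1},{t5},{t6},{t1,t4},{t1,t5},{t1,t6},{t2,t5},{t2,t6},{t3,t5},{t3,t6},{t4,t6},{t1,t4,t6},{t2,t3,t5},{t2,t3,t6}}
  A4: {{t2},{t2,t3},{t2,t5},{t2,t6},{t2,t3,t5},{t2,t3,t6}} {{t4},{t1,t4},{t4,t6},{t1,t4,t6}}
  A5: {{t3},{t5},{t6},{t1,t5},{t1,t6},{t2,t3},{t2,t5},{t2,t6},{t3,t5},{t3,t6},{t4,t6},{t1,t4,t6},{t2,t3,t5},{t2,t3,t6}}
  A12: {{t4},{t1,t4},{t4,t6},{t1,t4,t6}} {{t3,t5},{t2,t3,t5}}
  A13: {{t1,t4},{t4,t6},{t1,t4,t6}} {{t3,t5},{t2,t3,t5}} {{t3,t6},{t2,t3,t6}}
  A14: {{t4},{t1,t4},{t4,t6},{t1,t4,t6}} {{t2,t3},{t2,t3,t5},{t2,t3,t6}}
  A15: {{t3},{t2,t3},{t3,t5},{t3,t6},{t2,t3,t5},{t2,t3,t6}} {{t4,t6},{t1,t4,t6}}
  A23: {{t1},{t5},{t1,t4},{t1,t5},{t1,t6},{t2,t5},{t3,t5},{t4,t6},{t1,t4,t6},{t2,t3,t5}}
  A24: {{t4},{t1,t4},{t4,t6},{t1,t4,t6}} {{t2,t5},{t2,t3,t5}}
  A25: {{t5},{t1,t5},{t2,t5},{t3,t5},{t2,t3,t5}} {{t1,t6},{t4,t6},{t1,t4,t6}}
  A34: {{t1,t4},{t4,t6},{t1,t4,t6}} {{t2,t5},{t2,t3,t5}} {{t2,t6},{t2,t3,t6}}
  A35: {{t5},{t1,t5},{t2,t5},{t3,t5},{t2,t3,t5}} {{t6},{t1,t6},{t2,t6},{t3,t6},{t4,t6},{t1,t4,t6},{t2,t3,t6}}
  A45: {{t2,t3},{t2,t5},{t2,t6},{t2,t3,t5},{t2,t3,t6}} {{t4,t6},{t1,t4,t6}}
  A123: {{t1,t4},{t4,t6},{t1,t4,t6}} {{t3,t5},{t2,t3,t5}}
  A124: {{t4},{t1,t4},{t4,t6},{t1,t4,t6}} {{t2,t3,t5}}
  A125: {{t3,t5},{t2,t3,t5}} {{t4,t6},{t1,t4,t6}}
  A134: {{t1,t4},{t4,t6},{t1,t4,t6}} {{t2,t3,t5}} {{t2,t3,t6}}
  A135: {{t3,t5},{t2,t3,t5}} {{t3,t6},{t2,t3,t6}} {{t4,t6},{t1,t4,t6}}
  A145: {{t2,t3},{t2,t3,t5},{t2,t3,t6}} {{t4,t6},{t1,t4,t6}}
  A234: {{t1,t4},{t4,t6},{t1,t4,t6}} {{t2,t5},{t2,t3,t5}}
  A235: {{t5},{t1,t5},{t2,t5},{t3,t5},{t2,t3,t5}} {{t1,t6},{t4,t6},{t1,t4,t6}}
  A245: {{t2,t5},{t2,t3,t5}} {{t4,t6},{t1,t4,t6}}
  A345: {{t2,t5},{t2,t3,t5}} {{t2,t6},{t2,t3,t6}} {{t4,t6},{t1,t4,t6}}
  A1234: {{t1,t4},{t4,t6},{t1,t4,t6}} {{t2,t3,t5}}
  A1235: {{t3,t5},{t2,t3,t5}} {{t4,t6},{t1,t4,t6}}
  A1245: {{t4,t6},{t1,t4,t6}} {{t2,t3,t5}}
  A1345: {{t4,t6},{t1,t4,t6}} {{t2,t3,t5}} {{t2,t3,t6}}
  A2345: {{t2,t5},{t2,t3,t5}} {{t4,t6},{t1,t4,t6}}
  A12345: {{t4,t6},{t1,t4,t6}} {{t2,t3,t5}}
C dims 7,21,23,11; δ0: rk 6, SNF 1^6; δ1: rk 14, SNF 1^14; δ2: rk 9, SNF 1^9
Ȟ^0 = (7 − 6) − 0 = 1, so Ȟ^0 ≅ Z
Ȟ^1 = (21 − 14) − 6 = 1, so Ȟ^1 ≅ Z
Ȟ^2 = (23 − 9) − 14 = 0, so Ȟ^2 ≅ 0


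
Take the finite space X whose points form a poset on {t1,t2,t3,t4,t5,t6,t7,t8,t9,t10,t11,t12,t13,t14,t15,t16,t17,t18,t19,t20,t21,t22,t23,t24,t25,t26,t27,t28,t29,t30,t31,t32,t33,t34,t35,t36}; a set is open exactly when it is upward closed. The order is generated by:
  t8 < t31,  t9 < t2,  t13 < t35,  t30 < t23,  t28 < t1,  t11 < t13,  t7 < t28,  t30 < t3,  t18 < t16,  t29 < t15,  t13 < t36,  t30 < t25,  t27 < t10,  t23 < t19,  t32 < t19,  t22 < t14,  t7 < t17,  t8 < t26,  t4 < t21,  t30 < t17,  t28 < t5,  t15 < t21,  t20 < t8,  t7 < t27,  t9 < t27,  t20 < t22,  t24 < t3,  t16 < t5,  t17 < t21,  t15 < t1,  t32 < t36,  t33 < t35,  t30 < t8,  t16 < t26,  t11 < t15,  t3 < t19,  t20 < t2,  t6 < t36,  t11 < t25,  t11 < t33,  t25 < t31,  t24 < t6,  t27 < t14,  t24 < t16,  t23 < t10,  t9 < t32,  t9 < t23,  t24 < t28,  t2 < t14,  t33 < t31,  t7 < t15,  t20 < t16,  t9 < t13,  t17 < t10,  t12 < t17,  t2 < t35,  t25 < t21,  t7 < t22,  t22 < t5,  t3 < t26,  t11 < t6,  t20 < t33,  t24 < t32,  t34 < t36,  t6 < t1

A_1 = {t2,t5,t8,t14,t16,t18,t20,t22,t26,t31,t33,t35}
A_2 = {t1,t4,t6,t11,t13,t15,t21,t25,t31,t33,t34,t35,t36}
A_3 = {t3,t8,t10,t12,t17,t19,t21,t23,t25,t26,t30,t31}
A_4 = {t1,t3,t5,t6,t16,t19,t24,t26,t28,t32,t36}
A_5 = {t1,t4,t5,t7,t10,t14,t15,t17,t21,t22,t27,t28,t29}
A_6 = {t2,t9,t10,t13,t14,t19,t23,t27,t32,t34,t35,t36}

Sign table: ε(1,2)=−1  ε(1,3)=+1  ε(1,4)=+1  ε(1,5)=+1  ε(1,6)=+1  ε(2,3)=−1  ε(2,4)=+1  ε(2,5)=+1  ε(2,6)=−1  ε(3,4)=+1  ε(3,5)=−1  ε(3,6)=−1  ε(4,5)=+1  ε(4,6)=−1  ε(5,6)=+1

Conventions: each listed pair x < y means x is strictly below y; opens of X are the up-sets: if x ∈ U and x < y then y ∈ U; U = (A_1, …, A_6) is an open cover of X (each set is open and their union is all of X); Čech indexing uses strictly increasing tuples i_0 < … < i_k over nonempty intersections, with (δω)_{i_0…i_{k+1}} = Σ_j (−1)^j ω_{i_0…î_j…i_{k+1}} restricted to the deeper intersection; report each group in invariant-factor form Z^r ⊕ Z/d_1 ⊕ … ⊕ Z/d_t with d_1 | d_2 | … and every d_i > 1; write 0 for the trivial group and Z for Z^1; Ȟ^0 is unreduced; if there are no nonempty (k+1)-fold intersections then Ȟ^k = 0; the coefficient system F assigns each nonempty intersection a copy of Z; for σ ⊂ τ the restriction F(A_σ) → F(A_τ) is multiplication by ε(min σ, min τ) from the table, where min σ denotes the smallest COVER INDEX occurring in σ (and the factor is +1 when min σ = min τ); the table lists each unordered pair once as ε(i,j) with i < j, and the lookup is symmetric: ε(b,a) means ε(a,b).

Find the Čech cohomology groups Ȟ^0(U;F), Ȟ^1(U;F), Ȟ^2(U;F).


nonempty overlaps:
  A12={t31,t33,t35} A13={t8,t26,t31} A14={t5,t16,t26} A15={t5,t14,t22} A16={t2,t14,t35} A23={t21,t25,t31} A24={t1,t6,t36} A25={t1,t4,t15,t21} A26={t13,t34,t35,t36} A34={t3,t19,t26} A35={t10,t17,t21} A36={t10,t19,t23} A45={t1,t5,t28} A46={t19,t32,t36} A56={t10,t14,t27}
  A123={t31} A126={t35} A134={t26} A145={t5} A156={t14} A235={t21} A245={t1} A246={t36} A346={t19} A356={t10}
C dims 6,15,10; δ0: rk 6, SNF 1^5·2; δ1: rk 9, SNF 1^9
degree 0: 6−6−0 = 0 → Ȟ^0 ≅ 0
degree 1: 15−9−6 = 0 plus torsion [2] → Ȟ^1 ≅ Z/2
degree 2: 10−0−9 = 1 → Ȟ^2 ≅ Z

Ȟ^0(U;F) ≅ 0, Ȟ^1(U;F) ≅ Z/2 and Ȟ^2(U;F) ≅ Z


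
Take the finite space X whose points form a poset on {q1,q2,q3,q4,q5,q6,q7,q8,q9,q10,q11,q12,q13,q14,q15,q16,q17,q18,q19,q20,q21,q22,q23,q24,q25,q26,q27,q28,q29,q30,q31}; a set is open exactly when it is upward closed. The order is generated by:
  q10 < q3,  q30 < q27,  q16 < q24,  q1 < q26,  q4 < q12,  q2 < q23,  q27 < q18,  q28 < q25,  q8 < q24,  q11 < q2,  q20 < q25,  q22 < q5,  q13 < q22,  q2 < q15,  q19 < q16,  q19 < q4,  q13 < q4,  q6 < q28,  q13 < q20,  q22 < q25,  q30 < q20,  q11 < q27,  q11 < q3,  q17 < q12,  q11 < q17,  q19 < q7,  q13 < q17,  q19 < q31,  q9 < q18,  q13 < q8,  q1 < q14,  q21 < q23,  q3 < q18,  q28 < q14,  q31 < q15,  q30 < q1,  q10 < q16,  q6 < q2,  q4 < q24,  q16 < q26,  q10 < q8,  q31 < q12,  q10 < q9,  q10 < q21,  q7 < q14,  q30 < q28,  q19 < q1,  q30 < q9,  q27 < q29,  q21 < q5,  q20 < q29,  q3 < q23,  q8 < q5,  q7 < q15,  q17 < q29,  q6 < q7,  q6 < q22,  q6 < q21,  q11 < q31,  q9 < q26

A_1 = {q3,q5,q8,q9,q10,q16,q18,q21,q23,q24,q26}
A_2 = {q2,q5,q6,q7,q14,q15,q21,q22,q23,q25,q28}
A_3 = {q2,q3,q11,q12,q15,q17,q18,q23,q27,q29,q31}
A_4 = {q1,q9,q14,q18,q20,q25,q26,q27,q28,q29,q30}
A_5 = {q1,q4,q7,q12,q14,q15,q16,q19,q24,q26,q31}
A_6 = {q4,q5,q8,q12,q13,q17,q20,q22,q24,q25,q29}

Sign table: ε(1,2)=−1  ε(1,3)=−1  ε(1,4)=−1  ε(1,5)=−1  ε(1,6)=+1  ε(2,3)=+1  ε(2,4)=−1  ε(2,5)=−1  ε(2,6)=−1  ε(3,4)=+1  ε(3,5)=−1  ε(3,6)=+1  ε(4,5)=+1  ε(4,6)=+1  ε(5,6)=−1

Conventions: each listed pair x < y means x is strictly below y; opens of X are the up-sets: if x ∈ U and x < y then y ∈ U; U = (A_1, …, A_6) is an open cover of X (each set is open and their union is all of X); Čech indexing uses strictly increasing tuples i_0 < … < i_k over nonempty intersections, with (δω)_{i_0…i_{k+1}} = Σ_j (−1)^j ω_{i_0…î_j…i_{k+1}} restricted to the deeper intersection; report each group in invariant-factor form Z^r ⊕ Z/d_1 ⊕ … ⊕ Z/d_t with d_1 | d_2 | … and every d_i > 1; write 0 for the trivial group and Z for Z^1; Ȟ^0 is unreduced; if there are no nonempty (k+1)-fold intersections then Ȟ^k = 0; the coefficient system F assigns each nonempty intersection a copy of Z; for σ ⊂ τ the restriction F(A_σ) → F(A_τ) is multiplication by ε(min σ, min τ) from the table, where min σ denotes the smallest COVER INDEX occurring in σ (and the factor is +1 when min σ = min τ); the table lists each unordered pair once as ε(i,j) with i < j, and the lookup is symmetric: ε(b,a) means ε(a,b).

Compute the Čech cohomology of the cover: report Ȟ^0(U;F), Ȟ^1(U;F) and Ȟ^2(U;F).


Ȟ^0 = 0, Ȟ^1 = Z/2, Ȟ^2 = Z

nonempty overlaps:
  A12={q5,q21,q23} A13={q3,q18,q23} A14={q9,q18,q26} A15={q16,q24,q26} A16={q5,q8,q24} A23={q2,q15,q23} A24={q14,q25,q28} A25={q7,q14,q15} A26={q5,q22,q25} A34={q18,q27,q29} A35={q12,q15,q31} A36={q12,q17,q29} A45={q1,q14,q26} A46={q20,q25,q29} A56={q4,q12,q24}
  A123={q23} A126={q5} A134={q18} A145={q26} A156={q24} A235={q15} A245={q14} A246={q25} A346={q29} A356={q12}
C dims 6,15,10; δ0: rk 6, SNF 1^5·2; δ1: rk 9, SNF 1^9
degree 0: 6−6−0 = 0 → Ȟ^0 ≅ 0
degree 1: 15−9−6 = 0 plus torsion [2] → Ȟ^1 ≅ Z/2
degree 2: 10−0−9 = 1 → Ȟ^2 ≅ Z


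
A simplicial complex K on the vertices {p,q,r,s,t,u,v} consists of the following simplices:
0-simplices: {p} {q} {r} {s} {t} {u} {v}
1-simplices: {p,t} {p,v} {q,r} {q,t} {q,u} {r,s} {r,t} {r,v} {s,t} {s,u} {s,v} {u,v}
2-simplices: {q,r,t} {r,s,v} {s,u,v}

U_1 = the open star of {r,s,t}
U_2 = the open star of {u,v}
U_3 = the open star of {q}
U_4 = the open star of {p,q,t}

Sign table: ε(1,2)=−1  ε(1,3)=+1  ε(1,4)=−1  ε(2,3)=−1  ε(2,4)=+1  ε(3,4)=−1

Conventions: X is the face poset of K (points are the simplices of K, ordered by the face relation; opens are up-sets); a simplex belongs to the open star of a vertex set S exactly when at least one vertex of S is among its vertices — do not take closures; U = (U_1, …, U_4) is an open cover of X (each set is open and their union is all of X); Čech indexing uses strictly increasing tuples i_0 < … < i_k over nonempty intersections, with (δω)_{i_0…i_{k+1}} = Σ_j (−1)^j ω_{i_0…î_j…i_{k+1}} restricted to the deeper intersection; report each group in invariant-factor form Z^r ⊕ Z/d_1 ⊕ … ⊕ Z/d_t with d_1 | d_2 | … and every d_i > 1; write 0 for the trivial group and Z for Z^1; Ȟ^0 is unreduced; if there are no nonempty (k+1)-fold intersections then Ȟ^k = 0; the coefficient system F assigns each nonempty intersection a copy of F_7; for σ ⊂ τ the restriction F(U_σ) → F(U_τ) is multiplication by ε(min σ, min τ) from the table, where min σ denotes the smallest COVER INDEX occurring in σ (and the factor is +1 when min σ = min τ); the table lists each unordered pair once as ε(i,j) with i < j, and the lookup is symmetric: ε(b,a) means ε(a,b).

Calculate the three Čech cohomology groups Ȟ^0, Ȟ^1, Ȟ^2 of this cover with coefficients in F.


Ȟ^0(U;F) ≅ Z/7; Ȟ^1(U;F) ≅ Z/7; Ȟ^2(U;F) ≅ 0

nerve simplices:
  U1={{r},{s},{t},{p,t},{q,r},{q,t},{r,s},{r,t},{r,v},{s,t},{s,u},{s,v},{q,r,t},{r,s,v},{s,u,v}} U2={{u},{v},{p,v},{q,u},{r,v},{s,u},{s,v},{u,v},{r,s,v},{s,u,v}} U3={{q},{q,r},{q,t},{q,u},{q,r,t}} U4={{p},{q},{t},{p,t},{p,v},{q,r},{q,t},{q,u},{r,t},{s,t},{q,r,t}}
  U12={{r,v},{s,u},{s,v},{r,s,v},{s,u,v}} U13={{q,r},{q,t},{q,r,t}} U14={{t},{p,t},{q,r},{q,t},{r,t},{s,t},{q,r,t}} U23={{q,u}} U24={{p,v},{q,u}} U34={{q},{q,r},{q,t},{q,u},{q,r,t}}
  U134={{q,r},{q,t},{q,r,t}} U234={{q,u}}
C dims 4,6,2; δ0: rk_F7 3; δ1: rk_F7 2
degree 0: 4−3−0 = 1 → Ȟ^0 ≅ Z/7
degree 1: 6−2−3 = 1 → Ȟ^1 ≅ Z/7
degree 2: 2−0−2 = 0 → Ȟ^2 ≅ 0


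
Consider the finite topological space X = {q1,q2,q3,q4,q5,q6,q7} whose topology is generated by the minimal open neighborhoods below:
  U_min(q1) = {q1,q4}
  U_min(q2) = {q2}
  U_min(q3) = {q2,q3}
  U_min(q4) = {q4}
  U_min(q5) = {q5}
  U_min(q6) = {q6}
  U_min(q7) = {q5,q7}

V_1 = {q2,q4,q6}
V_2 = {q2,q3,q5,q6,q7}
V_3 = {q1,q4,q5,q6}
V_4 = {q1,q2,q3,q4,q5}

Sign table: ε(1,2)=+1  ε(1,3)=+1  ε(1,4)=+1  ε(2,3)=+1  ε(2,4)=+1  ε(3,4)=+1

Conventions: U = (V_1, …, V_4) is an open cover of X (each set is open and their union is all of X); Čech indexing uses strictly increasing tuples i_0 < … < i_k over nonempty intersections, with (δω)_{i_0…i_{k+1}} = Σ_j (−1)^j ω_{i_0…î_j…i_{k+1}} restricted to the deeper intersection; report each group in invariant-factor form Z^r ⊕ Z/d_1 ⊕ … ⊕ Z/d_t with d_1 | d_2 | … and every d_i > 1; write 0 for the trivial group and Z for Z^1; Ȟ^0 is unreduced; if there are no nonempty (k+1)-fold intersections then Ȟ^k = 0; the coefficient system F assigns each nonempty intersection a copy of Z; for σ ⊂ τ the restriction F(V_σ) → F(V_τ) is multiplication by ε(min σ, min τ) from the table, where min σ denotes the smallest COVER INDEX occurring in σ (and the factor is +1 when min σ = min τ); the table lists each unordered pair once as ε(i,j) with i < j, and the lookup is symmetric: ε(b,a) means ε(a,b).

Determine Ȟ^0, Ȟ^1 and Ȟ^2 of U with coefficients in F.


Ȟ^0 ≅ Z,  Ȟ^1 ≅ 0,  Ȟ^2 ≅ Z

nerve of the cover:
  V12={q2,q6} V13={q4,q6} V14={q2,q4} V23={q5,q6} V24={q2,q3,q5} V34={q1,q4,q5}
  V123={q6} V124={q2} V134={q4} V234={q5}
C dims 4,6,4; δ0: rk 3, SNF 1^3; δ1: rk 3, SNF 1^3
Ȟ^0 = (4 − 3) − 0 = 1, so Ȟ^0 ≅ Z
Ȟ^1 = (6 − 3) − 3 = 0, so Ȟ^1 ≅ 0
Ȟ^2 = (4 − 0) − 3 = 1, so Ȟ^2 ≅ Z


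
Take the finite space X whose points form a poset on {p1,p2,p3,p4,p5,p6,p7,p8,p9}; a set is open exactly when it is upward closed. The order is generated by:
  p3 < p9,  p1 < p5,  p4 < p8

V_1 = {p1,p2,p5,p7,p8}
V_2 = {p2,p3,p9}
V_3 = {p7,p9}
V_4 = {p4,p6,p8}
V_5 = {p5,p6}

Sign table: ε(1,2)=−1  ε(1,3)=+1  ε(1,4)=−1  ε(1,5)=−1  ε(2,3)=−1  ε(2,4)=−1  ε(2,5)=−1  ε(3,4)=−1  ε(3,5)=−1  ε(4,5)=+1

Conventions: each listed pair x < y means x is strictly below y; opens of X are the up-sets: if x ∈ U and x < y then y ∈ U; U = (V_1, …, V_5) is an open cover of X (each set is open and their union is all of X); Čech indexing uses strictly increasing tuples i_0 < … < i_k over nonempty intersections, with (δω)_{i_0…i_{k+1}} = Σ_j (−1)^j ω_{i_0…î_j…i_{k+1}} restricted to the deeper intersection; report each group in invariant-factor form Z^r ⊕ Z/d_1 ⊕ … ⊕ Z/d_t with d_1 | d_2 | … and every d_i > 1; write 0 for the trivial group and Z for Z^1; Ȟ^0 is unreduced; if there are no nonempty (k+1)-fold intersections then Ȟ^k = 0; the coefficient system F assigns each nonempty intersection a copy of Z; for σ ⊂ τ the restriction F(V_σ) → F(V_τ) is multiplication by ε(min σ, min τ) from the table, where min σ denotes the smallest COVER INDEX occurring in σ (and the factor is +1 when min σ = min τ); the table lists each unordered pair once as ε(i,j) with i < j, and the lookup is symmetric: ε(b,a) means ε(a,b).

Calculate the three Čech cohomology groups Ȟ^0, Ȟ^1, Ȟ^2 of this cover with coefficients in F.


Ȟ^0(U;F) ≅ Z, Ȟ^1(U;F) ≅ Z^2, Ȟ^2(U;F) ≅ 0

intersection data:
  V12={p2} V13={p7} V14={p8} V15={p5} V23={p9} V45={p6}
C dims 5,6; δ0: rk 4, SNF 1^4
Ȟ^0 = (5 − 4) − 0 = 1, so Ȟ^0 ≅ Z
Ȟ^1 = (6 − 0) − 4 = 2, so Ȟ^1 ≅ Z^2
Ȟ^2 = (0 − 0) − 0 = 0, so Ȟ^2 ≅ 0


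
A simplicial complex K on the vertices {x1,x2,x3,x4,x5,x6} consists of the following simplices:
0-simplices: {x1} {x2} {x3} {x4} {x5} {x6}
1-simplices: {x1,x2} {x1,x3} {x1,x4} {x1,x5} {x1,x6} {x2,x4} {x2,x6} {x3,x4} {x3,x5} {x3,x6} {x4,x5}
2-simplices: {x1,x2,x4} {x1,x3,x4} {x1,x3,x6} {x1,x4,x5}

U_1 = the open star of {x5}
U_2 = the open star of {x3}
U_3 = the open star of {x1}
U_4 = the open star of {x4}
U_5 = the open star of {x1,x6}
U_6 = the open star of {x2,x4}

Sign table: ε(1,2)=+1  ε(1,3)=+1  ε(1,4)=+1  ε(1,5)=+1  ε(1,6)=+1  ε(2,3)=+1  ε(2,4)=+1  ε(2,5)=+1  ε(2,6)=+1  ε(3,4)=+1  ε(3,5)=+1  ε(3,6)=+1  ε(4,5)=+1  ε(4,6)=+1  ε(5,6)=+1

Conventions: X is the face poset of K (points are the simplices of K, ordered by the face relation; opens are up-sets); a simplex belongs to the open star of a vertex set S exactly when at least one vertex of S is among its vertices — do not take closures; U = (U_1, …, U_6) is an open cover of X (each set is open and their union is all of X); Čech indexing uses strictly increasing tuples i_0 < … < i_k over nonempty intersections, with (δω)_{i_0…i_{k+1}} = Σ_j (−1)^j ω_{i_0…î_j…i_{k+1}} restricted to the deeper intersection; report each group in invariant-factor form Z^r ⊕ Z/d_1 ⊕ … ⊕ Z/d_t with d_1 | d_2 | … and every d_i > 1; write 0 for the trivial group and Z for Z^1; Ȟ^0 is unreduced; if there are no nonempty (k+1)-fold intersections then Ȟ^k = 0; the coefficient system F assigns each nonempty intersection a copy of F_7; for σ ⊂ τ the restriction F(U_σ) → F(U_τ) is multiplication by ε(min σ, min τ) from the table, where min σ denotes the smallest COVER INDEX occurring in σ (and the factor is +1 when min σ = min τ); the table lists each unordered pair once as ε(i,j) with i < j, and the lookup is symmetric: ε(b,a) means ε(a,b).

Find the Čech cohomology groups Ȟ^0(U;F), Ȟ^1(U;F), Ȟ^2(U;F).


nonempty overlaps:
  U1={{x5},{x1,x5},{x3,x5},{x4,x5},{x1,x4,x5}} U2={{x3},{x1,x3},{x3,x4},{x3,x5},{x3,x6},{x1,x3,x4},{x1,x3,x6}} U3={{x1},{x1,x2},{x1,x3},{x1,x4},{x1,x5},{x1,x6},{x1,x2,x4},{x1,x3,x4},{x1,x3,x6},{x1,x4,x5}} U4={{x4},{x1,x4},{x2,x4},{x3,x4},{x4,x5},{x1,x2,x4},{x1,x3,x4},{x1,x4,x5}} U5={{x1},{x6},{x1,x2},{x1,x3},{x1,x4},{x1,x5},{x1,x6},{x2,x6},{x3,x6},{x1,x2,x4},{x1,x3,x4},{x1,x3,x6},{x1,x4,x5}} U6={{x2},{x4},{x1,x2},{x1,x4},{x2,x4},{x2,x6},{x3,x4},{x4,x5},{x1,x2,x4},{x1,x3,x4},{x1,x4,x5}}
  U12={{x3,x5}} U13={{x1,x5},{x1,x4,x5}} U14={{x4,x5},{x1,x4,x5}} U15={{x1,x5},{x1,x4,x5}} U16={{x4,x5},{x1,x4,x5}} U23={{x1,x3},{x1,x3,x4},{x1,x3,x6}} U24={{x3,x4},{x1,x3,x4}} U25={{x1,x3},{x3,x6},{x1,x3,x4},{x1,x3,x6}} U26={{x3,x4},{x1,x3,x4}} U34={{x1,x4},{x1,x2,x4},{x1,x3,x4},{x1,x4,x5}} U35={{x1},{x1,x2},{x1,x3},{x1,x4},{x1,x5},{x1,x6},{x1,x2,x4},{x1,x3,x4},{x1,x3,x6},{x1,x4,x5}} U36={{x1,x2},{x1,x4},{x1,x2,x4},{x1,x3,x4},{x1,x4,x5}} U45={{x1,x4},{x1,x2,x4},{x1,x3,x4},{x1,x4,x5}} U46={{x4},{x1,x4},{x2,x4},{x3,x4},{x4,x5},{x1,x2,x4},{x1,x3,x4},{x1,x4,x5}} U56={{x1,x2},{x1,x4},{x2,x6},{x1,x2,x4},{x1,x3,x4},{x1,x4,x5}}
  U134={{x1,x4,x5}} U135={{x1,x5},{x1,x4,x5}} U136={{x1,x4,x5}} U145={{x1,x4,x5}} U146={{x4,x5},{x1,x4,x5}} U156={{x1,x4,x5}} U234={{x1,x3,x4}} U235={{x1,x3},{x1,x3,x4},{x1,x3,x6}} U236={{x1,x3,x4}} U245={{x1,x3,x4}} U246={{x3,x4},{x1,x3,x4}} U256={{x1,x3,x4}} U345={{x1,x4},{x1,x2,x4},{x1,x3,x4},{x1,x4,x5}} U346={{x1,x4},{x1,x2,x4},{x1,x3,x4},{x1,x4,x5}} U356={{x1,x2},{x1,x4},{x1,x2,x4},{x1,x3,x4},{x1,x4,x5}} U456={{x1,x4},{x1,x2,x4},{x1,x3,x4},{x1,x4,x5}}
  U1345={{x1,x4,x5}} U1346={{x1,x4,x5}} U1356={{x1,x4,x5}} U1456={{x1,x4,x5}} U2345={{x1,x3,x4}} U2346={{x1,x3,x4}} U2356={{x1,x3,x4}} U2456={{x1,x3,x4}} U3456={{x1,x4},{x1,x2,x4},{x1,x3,x4},{x1,x4,x5}}
  U13456={{x1,x4,x5}} U23456={{x1,x3,x4}}
C dims 6,15,16,9; δ0: rk_F7 5; δ1: rk_F7 9; δ2: rk_F7 7
degree 0: 6−5−0 = 1 → Ȟ^0 ≅ Z/7
degree 1: 15−9−5 = 1 → Ȟ^1 ≅ Z/7
degree 2: 16−7−9 = 0 → Ȟ^2 ≅ 0

Ȟ^0 ≅ Z/7; Ȟ^1 ≅ Z/7; Ȟ^2 ≅ 0


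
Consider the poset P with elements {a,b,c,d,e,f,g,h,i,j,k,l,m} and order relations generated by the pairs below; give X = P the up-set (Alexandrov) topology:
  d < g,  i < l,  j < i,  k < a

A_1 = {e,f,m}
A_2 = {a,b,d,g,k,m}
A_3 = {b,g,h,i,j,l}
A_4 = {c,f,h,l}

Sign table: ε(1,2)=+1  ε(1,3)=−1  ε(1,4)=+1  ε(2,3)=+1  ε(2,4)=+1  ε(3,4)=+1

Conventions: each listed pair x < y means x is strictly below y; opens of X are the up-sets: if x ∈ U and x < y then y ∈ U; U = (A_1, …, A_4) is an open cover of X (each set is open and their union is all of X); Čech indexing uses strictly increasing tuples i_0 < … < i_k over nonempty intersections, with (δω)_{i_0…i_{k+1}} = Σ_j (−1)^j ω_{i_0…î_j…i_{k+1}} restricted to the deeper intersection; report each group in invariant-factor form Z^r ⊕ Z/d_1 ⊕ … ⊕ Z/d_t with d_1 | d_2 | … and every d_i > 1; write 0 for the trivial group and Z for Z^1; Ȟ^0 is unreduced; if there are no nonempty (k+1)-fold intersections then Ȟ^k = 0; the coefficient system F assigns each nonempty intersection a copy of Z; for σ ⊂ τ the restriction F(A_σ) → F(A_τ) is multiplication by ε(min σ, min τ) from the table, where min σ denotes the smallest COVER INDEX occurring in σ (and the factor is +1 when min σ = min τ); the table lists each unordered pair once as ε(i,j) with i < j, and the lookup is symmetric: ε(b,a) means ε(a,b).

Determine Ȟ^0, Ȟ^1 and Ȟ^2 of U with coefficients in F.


nonempty overlaps:
  A12={m} A14={f} A23={b,g} A34={h,l}
C dims 4,4; δ0: rk 3, SNF 1^3
degree 0: 4−3−0 = 1 → Ȟ^0 ≅ Z
degree 1: 4−0−3 = 1 → Ȟ^1 ≅ Z
degree 2: 0−0−0 = 0 → Ȟ^2 ≅ 0

Ȟ^0 ≅ Z, Ȟ^1 ≅ Z and Ȟ^2 ≅ 0


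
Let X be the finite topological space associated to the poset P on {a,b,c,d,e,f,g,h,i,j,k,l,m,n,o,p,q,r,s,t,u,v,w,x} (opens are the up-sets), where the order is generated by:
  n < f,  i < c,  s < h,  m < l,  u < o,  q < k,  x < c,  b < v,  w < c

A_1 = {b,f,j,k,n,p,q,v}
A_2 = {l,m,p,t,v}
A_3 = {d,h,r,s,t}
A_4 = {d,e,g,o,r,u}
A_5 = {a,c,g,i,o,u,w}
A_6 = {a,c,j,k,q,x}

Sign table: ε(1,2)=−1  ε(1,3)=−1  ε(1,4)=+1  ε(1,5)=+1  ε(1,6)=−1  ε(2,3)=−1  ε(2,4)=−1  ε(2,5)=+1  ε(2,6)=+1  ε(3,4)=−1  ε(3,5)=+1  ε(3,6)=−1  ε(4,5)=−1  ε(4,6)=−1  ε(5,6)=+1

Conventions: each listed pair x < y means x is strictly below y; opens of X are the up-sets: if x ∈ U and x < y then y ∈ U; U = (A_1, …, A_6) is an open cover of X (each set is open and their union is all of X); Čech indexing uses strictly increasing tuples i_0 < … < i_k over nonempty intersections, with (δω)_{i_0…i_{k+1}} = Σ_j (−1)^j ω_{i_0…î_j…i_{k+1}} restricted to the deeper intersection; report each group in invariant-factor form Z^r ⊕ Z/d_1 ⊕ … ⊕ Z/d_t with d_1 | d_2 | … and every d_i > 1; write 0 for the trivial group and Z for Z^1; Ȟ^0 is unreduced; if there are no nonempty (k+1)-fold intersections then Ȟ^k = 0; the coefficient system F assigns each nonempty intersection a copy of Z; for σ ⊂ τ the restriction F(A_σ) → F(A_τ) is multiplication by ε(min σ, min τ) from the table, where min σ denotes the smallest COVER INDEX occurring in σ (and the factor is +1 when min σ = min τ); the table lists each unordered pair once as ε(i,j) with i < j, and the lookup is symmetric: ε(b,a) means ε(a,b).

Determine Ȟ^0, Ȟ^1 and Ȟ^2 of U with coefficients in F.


Ȟ^0 = 0; Ȟ^1 = Z/2; Ȟ^2 = 0

nonempty intersections:
  A12={p,v} A16={j,k,q} A23={t} A34={d,r} A45={g,o,u} A56={a,c}
C dims 6,6; δ0: rk 6, SNF 1^5·2
Ȟ^0: (6−6)−0=0 ⇒ 0
Ȟ^1: (6−0)−6=0 plus torsion [2] ⇒ Z/2
Ȟ^2: (0−0)−0=0 ⇒ 0


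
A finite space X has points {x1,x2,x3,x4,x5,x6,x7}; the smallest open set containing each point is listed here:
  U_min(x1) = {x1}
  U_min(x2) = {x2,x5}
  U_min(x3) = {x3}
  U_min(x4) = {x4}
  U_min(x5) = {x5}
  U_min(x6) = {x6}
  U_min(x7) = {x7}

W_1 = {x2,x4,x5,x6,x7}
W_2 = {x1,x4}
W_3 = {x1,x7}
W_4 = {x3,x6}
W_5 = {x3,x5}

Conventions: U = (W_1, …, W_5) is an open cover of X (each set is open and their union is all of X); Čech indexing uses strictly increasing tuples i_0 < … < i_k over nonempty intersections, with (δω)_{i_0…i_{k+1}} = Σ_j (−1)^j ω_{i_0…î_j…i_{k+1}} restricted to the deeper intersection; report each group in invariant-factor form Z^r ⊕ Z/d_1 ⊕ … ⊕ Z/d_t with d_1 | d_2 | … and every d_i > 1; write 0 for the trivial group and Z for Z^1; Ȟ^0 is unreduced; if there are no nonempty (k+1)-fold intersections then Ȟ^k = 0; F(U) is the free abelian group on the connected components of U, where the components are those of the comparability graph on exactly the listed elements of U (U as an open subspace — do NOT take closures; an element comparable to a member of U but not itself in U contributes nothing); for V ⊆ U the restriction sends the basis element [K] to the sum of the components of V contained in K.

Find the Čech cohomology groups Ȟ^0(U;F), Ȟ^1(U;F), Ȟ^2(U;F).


nonempty intersections:
  W12={x4} W13={x7} W14={x6} W15={x5} W23={x1} W45={x3}
components per intersection:
  W1: {x2,x5} {x4} {x6} {x7}
  W2: {x1} {x4}
  W3: {x1} {x7}
  W4: {x3} {x6}
  W5: {x3} {x5}
  W12: {x4}
  W13: {x7}
  W14: {x6}
  W15: {x5}
  W23: {x1}
  W45: {x3}
C dims 12,6; δ0: rk 6, SNF 1^6
Ȟ^0: (12−6)−0=6 ⇒ Z^6
Ȟ^1: (6−0)−6=0 ⇒ 0
Ȟ^2: (0−0)−0=0 ⇒ 0

Ȟ^0 ≅ Z^6, Ȟ^1 ≅ 0, Ȟ^2 ≅ 0
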